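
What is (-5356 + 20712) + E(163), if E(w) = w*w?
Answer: 41925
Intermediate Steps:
E(w) = w²
(-5356 + 20712) + E(163) = (-5356 + 20712) + 163² = 15356 + 26569 = 41925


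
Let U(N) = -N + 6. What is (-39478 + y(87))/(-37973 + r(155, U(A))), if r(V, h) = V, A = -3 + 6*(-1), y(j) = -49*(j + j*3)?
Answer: 28265/18909 ≈ 1.4948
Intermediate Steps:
y(j) = -196*j (y(j) = -49*(j + 3*j) = -196*j)
A = -9 (A = -3 - 6 = -9)
U(N) = 6 - N
(-39478 + y(87))/(-37973 + r(155, U(A))) = (-39478 - 196*87)/(-37973 + 155) = (-39478 - 17052)/(-37818) = -56530*(-1/37818) = 28265/18909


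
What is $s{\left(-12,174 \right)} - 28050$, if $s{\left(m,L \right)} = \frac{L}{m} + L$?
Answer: $- \frac{55781}{2} \approx -27891.0$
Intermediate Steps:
$s{\left(m,L \right)} = L + \frac{L}{m}$ ($s{\left(m,L \right)} = \frac{L}{m} + L = L + \frac{L}{m}$)
$s{\left(-12,174 \right)} - 28050 = \left(174 + \frac{174}{-12}\right) - 28050 = \left(174 + 174 \left(- \frac{1}{12}\right)\right) - 28050 = \left(174 - \frac{29}{2}\right) - 28050 = \frac{319}{2} - 28050 = - \frac{55781}{2}$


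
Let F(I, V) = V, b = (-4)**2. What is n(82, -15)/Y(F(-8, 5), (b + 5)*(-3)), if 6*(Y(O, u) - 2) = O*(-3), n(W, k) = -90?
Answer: 180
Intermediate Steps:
b = 16
Y(O, u) = 2 - O/2 (Y(O, u) = 2 + (O*(-3))/6 = 2 + (-3*O)/6 = 2 - O/2)
n(82, -15)/Y(F(-8, 5), (b + 5)*(-3)) = -90/(2 - 1/2*5) = -90/(2 - 5/2) = -90/(-1/2) = -90*(-2) = 180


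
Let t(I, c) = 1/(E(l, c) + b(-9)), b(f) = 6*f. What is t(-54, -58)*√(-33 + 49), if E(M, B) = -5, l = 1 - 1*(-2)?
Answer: -4/59 ≈ -0.067797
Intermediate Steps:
l = 3 (l = 1 + 2 = 3)
t(I, c) = -1/59 (t(I, c) = 1/(-5 + 6*(-9)) = 1/(-5 - 54) = 1/(-59) = -1/59)
t(-54, -58)*√(-33 + 49) = -√(-33 + 49)/59 = -√16/59 = -1/59*4 = -4/59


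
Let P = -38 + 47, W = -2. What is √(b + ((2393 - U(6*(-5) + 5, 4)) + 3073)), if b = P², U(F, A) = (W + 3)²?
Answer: √5546 ≈ 74.471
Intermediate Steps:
U(F, A) = 1 (U(F, A) = (-2 + 3)² = 1² = 1)
P = 9
b = 81 (b = 9² = 81)
√(b + ((2393 - U(6*(-5) + 5, 4)) + 3073)) = √(81 + ((2393 - 1*1) + 3073)) = √(81 + ((2393 - 1) + 3073)) = √(81 + (2392 + 3073)) = √(81 + 5465) = √5546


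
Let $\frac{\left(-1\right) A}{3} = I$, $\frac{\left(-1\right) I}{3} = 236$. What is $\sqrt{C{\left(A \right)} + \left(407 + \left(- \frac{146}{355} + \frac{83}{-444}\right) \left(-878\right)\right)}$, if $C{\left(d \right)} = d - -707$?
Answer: $\frac{\sqrt{23373442295310}}{78810} \approx 61.345$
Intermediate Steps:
$I = -708$ ($I = \left(-3\right) 236 = -708$)
$A = 2124$ ($A = \left(-3\right) \left(-708\right) = 2124$)
$C{\left(d \right)} = 707 + d$ ($C{\left(d \right)} = d + 707 = 707 + d$)
$\sqrt{C{\left(A \right)} + \left(407 + \left(- \frac{146}{355} + \frac{83}{-444}\right) \left(-878\right)\right)} = \sqrt{\left(707 + 2124\right) + \left(407 + \left(- \frac{146}{355} + \frac{83}{-444}\right) \left(-878\right)\right)} = \sqrt{2831 + \left(407 + \left(\left(-146\right) \frac{1}{355} + 83 \left(- \frac{1}{444}\right)\right) \left(-878\right)\right)} = \sqrt{2831 + \left(407 + \left(- \frac{146}{355} - \frac{83}{444}\right) \left(-878\right)\right)} = \sqrt{2831 + \left(407 - - \frac{41392871}{78810}\right)} = \sqrt{2831 + \left(407 + \frac{41392871}{78810}\right)} = \sqrt{2831 + \frac{73468541}{78810}} = \sqrt{\frac{296579651}{78810}} = \frac{\sqrt{23373442295310}}{78810}$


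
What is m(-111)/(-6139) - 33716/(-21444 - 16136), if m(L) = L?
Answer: 52788476/57675905 ≈ 0.91526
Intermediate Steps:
m(-111)/(-6139) - 33716/(-21444 - 16136) = -111/(-6139) - 33716/(-21444 - 16136) = -111*(-1/6139) - 33716/(-37580) = 111/6139 - 33716*(-1/37580) = 111/6139 + 8429/9395 = 52788476/57675905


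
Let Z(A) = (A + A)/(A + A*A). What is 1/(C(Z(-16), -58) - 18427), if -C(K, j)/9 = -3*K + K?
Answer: -5/92147 ≈ -5.4261e-5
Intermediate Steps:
Z(A) = 2*A/(A + A**2) (Z(A) = (2*A)/(A + A**2) = 2*A/(A + A**2))
C(K, j) = 18*K (C(K, j) = -9*(-3*K + K) = -(-18)*K = 18*K)
1/(C(Z(-16), -58) - 18427) = 1/(18*(2/(1 - 16)) - 18427) = 1/(18*(2/(-15)) - 18427) = 1/(18*(2*(-1/15)) - 18427) = 1/(18*(-2/15) - 18427) = 1/(-12/5 - 18427) = 1/(-92147/5) = -5/92147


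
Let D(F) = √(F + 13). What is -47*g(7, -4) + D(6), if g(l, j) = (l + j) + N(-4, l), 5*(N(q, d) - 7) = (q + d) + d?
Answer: -564 + √19 ≈ -559.64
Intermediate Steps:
N(q, d) = 7 + q/5 + 2*d/5 (N(q, d) = 7 + ((q + d) + d)/5 = 7 + ((d + q) + d)/5 = 7 + (q + 2*d)/5 = 7 + (q/5 + 2*d/5) = 7 + q/5 + 2*d/5)
D(F) = √(13 + F)
g(l, j) = 31/5 + j + 7*l/5 (g(l, j) = (l + j) + (7 + (⅕)*(-4) + 2*l/5) = (j + l) + (7 - ⅘ + 2*l/5) = (j + l) + (31/5 + 2*l/5) = 31/5 + j + 7*l/5)
-47*g(7, -4) + D(6) = -47*(31/5 - 4 + (7/5)*7) + √(13 + 6) = -47*(31/5 - 4 + 49/5) + √19 = -47*12 + √19 = -564 + √19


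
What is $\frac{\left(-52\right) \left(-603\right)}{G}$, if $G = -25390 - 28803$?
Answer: $- \frac{31356}{54193} \approx -0.5786$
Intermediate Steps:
$G = -54193$
$\frac{\left(-52\right) \left(-603\right)}{G} = \frac{\left(-52\right) \left(-603\right)}{-54193} = 31356 \left(- \frac{1}{54193}\right) = - \frac{31356}{54193}$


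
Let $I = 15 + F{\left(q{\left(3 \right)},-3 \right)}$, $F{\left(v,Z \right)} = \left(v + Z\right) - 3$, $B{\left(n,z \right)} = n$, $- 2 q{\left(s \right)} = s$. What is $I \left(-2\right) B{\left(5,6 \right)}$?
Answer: $-75$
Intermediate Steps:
$q{\left(s \right)} = - \frac{s}{2}$
$F{\left(v,Z \right)} = -3 + Z + v$ ($F{\left(v,Z \right)} = \left(Z + v\right) - 3 = -3 + Z + v$)
$I = \frac{15}{2}$ ($I = 15 - \frac{15}{2} = \frac{15}{2} \approx 7.5$)
$I \left(-2\right) B{\left(5,6 \right)} = \frac{15}{2} \left(-2\right) 5 = \left(-15\right) 5 = -75$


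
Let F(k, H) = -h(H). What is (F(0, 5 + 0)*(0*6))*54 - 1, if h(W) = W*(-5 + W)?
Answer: -1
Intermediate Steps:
F(k, H) = -H*(-5 + H)
(F(0, 5 + 0)*(0*6))*54 - 1 = (((5 + 0)*(5 - (5 + 0)))*(0*6))*54 - 1 = ((5*(5 - 1*5))*0)*54 - 1 = ((5*(5 - 5))*0)*54 - 1 = ((5*0)*0)*54 - 1 = (0*0)*54 - 1 = 0*54 - 1 = 0 - 1 = -1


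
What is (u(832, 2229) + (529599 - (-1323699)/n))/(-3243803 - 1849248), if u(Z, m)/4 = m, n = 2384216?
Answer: -1283937402939/12142933683016 ≈ -0.10574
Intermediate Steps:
u(Z, m) = 4*m
(u(832, 2229) + (529599 - (-1323699)/n))/(-3243803 - 1849248) = (4*2229 + (529599 - (-1323699)/2384216))/(-3243803 - 1849248) = (8916 + (529599 - (-1323699)/2384216))/(-5093051) = (8916 + (529599 - 1*(-1323699/2384216)))*(-1/5093051) = (8916 + (529599 + 1323699/2384216))*(-1/5093051) = (8916 + 1262679733083/2384216)*(-1/5093051) = (1283937402939/2384216)*(-1/5093051) = -1283937402939/12142933683016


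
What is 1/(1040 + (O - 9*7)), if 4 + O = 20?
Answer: 1/993 ≈ 0.0010071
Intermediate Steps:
O = 16 (O = -4 + 20 = 16)
1/(1040 + (O - 9*7)) = 1/(1040 + (16 - 9*7)) = 1/(1040 + (16 - 63)) = 1/(1040 - 47) = 1/993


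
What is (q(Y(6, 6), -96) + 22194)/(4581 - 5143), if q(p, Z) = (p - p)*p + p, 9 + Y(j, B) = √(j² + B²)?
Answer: -22185/562 - 3*√2/281 ≈ -39.490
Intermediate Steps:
Y(j, B) = -9 + √(B² + j²) (Y(j, B) = -9 + √(j² + B²) = -9 + √(B² + j²))
q(p, Z) = p (q(p, Z) = 0*p + p = 0 + p = p)
(q(Y(6, 6), -96) + 22194)/(4581 - 5143) = ((-9 + √(6² + 6²)) + 22194)/(4581 - 5143) = ((-9 + √(36 + 36)) + 22194)/(-562) = ((-9 + √72) + 22194)*(-1/562) = ((-9 + 6*√2) + 22194)*(-1/562) = (22185 + 6*√2)*(-1/562) = -22185/562 - 3*√2/281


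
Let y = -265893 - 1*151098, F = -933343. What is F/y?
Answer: 933343/416991 ≈ 2.2383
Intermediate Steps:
y = -416991 (y = -265893 - 151098 = -416991)
F/y = -933343/(-416991) = -933343*(-1/416991) = 933343/416991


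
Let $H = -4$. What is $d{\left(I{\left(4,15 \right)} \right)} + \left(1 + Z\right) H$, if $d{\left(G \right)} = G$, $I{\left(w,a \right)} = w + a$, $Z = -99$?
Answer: $411$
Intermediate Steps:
$I{\left(w,a \right)} = a + w$
$d{\left(I{\left(4,15 \right)} \right)} + \left(1 + Z\right) H = \left(15 + 4\right) + \left(1 - 99\right) \left(-4\right) = 19 - -392 = 19 + 392 = 411$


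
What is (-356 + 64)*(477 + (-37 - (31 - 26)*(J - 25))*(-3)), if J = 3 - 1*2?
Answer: -66576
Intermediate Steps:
J = 1 (J = 3 - 2 = 1)
(-356 + 64)*(477 + (-37 - (31 - 26)*(J - 25))*(-3)) = (-356 + 64)*(477 + (-37 - (31 - 26)*(1 - 25))*(-3)) = -292*(477 + (-37 - 5*(-24))*(-3)) = -292*(477 + (-37 - 1*(-120))*(-3)) = -292*(477 + (-37 + 120)*(-3)) = -292*(477 + 83*(-3)) = -292*(477 - 249) = -292*228 = -66576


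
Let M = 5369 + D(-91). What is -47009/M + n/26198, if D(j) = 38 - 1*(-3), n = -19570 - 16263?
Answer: -356349578/35432795 ≈ -10.057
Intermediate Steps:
n = -35833
D(j) = 41 (D(j) = 38 + 3 = 41)
M = 5410 (M = 5369 + 41 = 5410)
-47009/M + n/26198 = -47009/5410 - 35833/26198 = -356349578/35432795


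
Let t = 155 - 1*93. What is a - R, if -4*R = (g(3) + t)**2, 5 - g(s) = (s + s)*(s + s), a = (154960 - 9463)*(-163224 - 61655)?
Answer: -130876878491/4 ≈ -3.2719e+10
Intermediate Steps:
t = 62 (t = 155 - 93 = 62)
a = -32719219863 (a = 145497*(-224879) = -32719219863)
g(s) = 5 - 4*s**2 (g(s) = 5 - (s + s)*(s + s) = 5 - 2*s*2*s = 5 - 4*s**2)
R = -961/4 (R = -((5 - 4*3**2) + 62)**2/4 = -((5 - 4*9) + 62)**2/4 = -((5 - 36) + 62)**2/4 = -(-31 + 62)**2/4 = -1/4*31**2 = -1/4*961 = -961/4 ≈ -240.25)
a - R = -32719219863 - 1*(-961/4) = -32719219863 + 961/4 = -130876878491/4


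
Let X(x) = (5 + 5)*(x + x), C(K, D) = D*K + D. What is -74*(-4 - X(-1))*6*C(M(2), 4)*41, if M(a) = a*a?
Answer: -5825280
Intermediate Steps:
M(a) = a²
C(K, D) = D + D*K
X(x) = 20*x (X(x) = 10*(2*x) = 20*x)
-74*(-4 - X(-1))*6*C(M(2), 4)*41 = -74*(-4 - 20*(-1))*6*4*(1 + 2²)*41 = -74*(-4 - 1*(-20))*6*4*(1 + 4)*41 = -74*(-4 + 20)*6*4*5*41 = -74*16*6*20*41 = -7104*20*41 = -74*1920*41 = -142080*41 = -5825280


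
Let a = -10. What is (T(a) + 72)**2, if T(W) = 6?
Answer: 6084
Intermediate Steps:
(T(a) + 72)**2 = (6 + 72)**2 = 78**2 = 6084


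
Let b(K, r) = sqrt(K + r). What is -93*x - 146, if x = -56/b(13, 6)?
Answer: -146 + 5208*sqrt(19)/19 ≈ 1048.8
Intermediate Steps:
x = -56*sqrt(19)/19 (x = -56/sqrt(13 + 6) = -56*sqrt(19)/19 ≈ -12.847)
-93*x - 146 = -(-5208)*sqrt(19)/19 - 146 = 5208*sqrt(19)/19 - 146 = -146 + 5208*sqrt(19)/19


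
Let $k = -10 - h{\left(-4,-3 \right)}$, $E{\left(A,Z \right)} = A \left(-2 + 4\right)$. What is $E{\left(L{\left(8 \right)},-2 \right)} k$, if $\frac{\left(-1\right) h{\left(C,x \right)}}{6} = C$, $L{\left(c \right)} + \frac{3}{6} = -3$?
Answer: $238$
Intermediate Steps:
$L{\left(c \right)} = - \frac{7}{2}$ ($L{\left(c \right)} = - \frac{1}{2} - 3 = - \frac{7}{2}$)
$h{\left(C,x \right)} = - 6 C$
$E{\left(A,Z \right)} = 2 A$ ($E{\left(A,Z \right)} = A 2 = 2 A$)
$k = -34$ ($k = -10 - \left(-6\right) \left(-4\right) = -10 - 24 = -34$)
$E{\left(L{\left(8 \right)},-2 \right)} k = 2 \left(- \frac{7}{2}\right) \left(-34\right) = \left(-7\right) \left(-34\right) = 238$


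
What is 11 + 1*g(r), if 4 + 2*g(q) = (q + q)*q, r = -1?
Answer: 10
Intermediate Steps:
g(q) = -2 + q**2 (g(q) = -2 + ((q + q)*q)/2 = -2 + ((2*q)*q)/2 = -2 + (2*q**2)/2 = -2 + q**2)
11 + 1*g(r) = 11 + 1*(-2 + (-1)**2) = 11 + 1*(-2 + 1) = 11 + 1*(-1) = 11 - 1 = 10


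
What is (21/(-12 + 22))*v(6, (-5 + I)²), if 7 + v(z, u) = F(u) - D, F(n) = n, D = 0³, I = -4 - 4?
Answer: 1701/5 ≈ 340.20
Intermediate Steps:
I = -8
D = 0
v(z, u) = -7 + u (v(z, u) = -7 + (u - 1*0) = -7 + (u + 0) = -7 + u)
(21/(-12 + 22))*v(6, (-5 + I)²) = (21/(-12 + 22))*(-7 + (-5 - 8)²) = (21/10)*(-7 + (-13)²) = ((⅒)*21)*(-7 + 169) = (21/10)*162 = 1701/5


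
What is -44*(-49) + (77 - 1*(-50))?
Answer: 2283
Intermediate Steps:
-44*(-49) + (77 - 1*(-50)) = 2156 + (77 + 50) = 2156 + 127 = 2283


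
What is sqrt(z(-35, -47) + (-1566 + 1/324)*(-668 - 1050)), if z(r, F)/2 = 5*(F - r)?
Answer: sqrt(871645114)/18 ≈ 1640.2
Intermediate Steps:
z(r, F) = -10*r + 10*F (z(r, F) = 2*(5*(F - r)) = 2*(-5*r + 5*F) = -10*r + 10*F)
sqrt(z(-35, -47) + (-1566 + 1/324)*(-668 - 1050)) = sqrt((-10*(-35) + 10*(-47)) + (-1566 + 1/324)*(-668 - 1050)) = sqrt((350 - 470) + (-1566 + 1/324)*(-1718)) = sqrt(-120 - 507383/324*(-1718)) = sqrt(-120 + 435841997/162) = sqrt(435822557/162) = sqrt(871645114)/18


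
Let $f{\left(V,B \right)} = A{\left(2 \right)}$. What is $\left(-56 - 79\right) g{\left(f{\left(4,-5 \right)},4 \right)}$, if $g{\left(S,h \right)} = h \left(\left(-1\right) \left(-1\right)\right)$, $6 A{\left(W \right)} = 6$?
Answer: $-540$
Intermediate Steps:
$A{\left(W \right)} = 1$ ($A{\left(W \right)} = \frac{1}{6} \cdot 6 = 1$)
$f{\left(V,B \right)} = 1$
$g{\left(S,h \right)} = h$ ($g{\left(S,h \right)} = h 1 = h$)
$\left(-56 - 79\right) g{\left(f{\left(4,-5 \right)},4 \right)} = \left(-56 - 79\right) 4 = \left(-135\right) 4 = -540$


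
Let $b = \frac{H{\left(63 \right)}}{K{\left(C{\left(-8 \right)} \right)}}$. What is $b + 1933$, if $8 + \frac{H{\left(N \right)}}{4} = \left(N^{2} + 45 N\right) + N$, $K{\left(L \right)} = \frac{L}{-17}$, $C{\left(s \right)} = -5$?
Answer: $\frac{476077}{5} \approx 95215.0$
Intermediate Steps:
$K{\left(L \right)} = - \frac{L}{17}$ ($K{\left(L \right)} = L \left(- \frac{1}{17}\right) = - \frac{L}{17}$)
$H{\left(N \right)} = -32 + 4 N^{2} + 184 N$ ($H{\left(N \right)} = -32 + 4 \left(\left(N^{2} + 45 N\right) + N\right) = -32 + 4 \left(N^{2} + 46 N\right) = -32 + \left(4 N^{2} + 184 N\right) = -32 + 4 N^{2} + 184 N$)
$b = \frac{466412}{5}$ ($b = \frac{-32 + 4 \cdot 63^{2} + 184 \cdot 63}{\left(- \frac{1}{17}\right) \left(-5\right)} = \frac{-32 + 4 \cdot 3969 + 11592}{\frac{5}{17}} = \left(-32 + 15876 + 11592\right) \frac{17}{5} = 27436 \cdot \frac{17}{5} = \frac{466412}{5} \approx 93282.0$)
$b + 1933 = \frac{466412}{5} + 1933 = \frac{476077}{5}$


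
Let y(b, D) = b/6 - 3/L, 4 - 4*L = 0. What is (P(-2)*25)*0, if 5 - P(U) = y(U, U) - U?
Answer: 0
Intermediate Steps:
L = 1 (L = 1 - ¼*0 = 1 + 0 = 1)
y(b, D) = -3 + b/6 (y(b, D) = b/6 - 3/1 = b*(⅙) - 3*1 = b/6 - 3 = -3 + b/6)
P(U) = 8 + 5*U/6 (P(U) = 5 - ((-3 + U/6) - U) = 5 - (-3 - 5*U/6) = 5 + (3 + 5*U/6) = 8 + 5*U/6)
(P(-2)*25)*0 = ((8 + (⅚)*(-2))*25)*0 = ((8 - 5/3)*25)*0 = ((19/3)*25)*0 = (475/3)*0 = 0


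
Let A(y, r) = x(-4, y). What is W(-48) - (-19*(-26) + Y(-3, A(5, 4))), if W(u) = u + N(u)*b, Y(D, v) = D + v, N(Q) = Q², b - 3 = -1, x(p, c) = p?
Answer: 4073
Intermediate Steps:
b = 2 (b = 3 - 1 = 2)
A(y, r) = -4
W(u) = u + 2*u² (W(u) = u + u²*2 = u + 2*u²)
W(-48) - (-19*(-26) + Y(-3, A(5, 4))) = -48*(1 + 2*(-48)) - (-19*(-26) + (-3 - 4)) = -48*(1 - 96) - (494 - 7) = -48*(-95) - 1*487 = 4560 - 487 = 4073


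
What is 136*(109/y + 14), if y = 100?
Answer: 51306/25 ≈ 2052.2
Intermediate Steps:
136*(109/y + 14) = 136*(109/100 + 14) = 136*(1509/100) = 51306/25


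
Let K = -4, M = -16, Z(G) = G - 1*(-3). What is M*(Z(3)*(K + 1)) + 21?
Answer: 309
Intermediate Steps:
Z(G) = 3 + G (Z(G) = G + 3 = 3 + G)
M*(Z(3)*(K + 1)) + 21 = -16*(3 + 3)*(-4 + 1) + 21 = -96*(-3) + 21 = -16*(-18) + 21 = 288 + 21 = 309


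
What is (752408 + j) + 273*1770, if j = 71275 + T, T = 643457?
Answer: 1950350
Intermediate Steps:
j = 714732 (j = 71275 + 643457 = 714732)
(752408 + j) + 273*1770 = (752408 + 714732) + 273*1770 = 1467140 + 483210 = 1950350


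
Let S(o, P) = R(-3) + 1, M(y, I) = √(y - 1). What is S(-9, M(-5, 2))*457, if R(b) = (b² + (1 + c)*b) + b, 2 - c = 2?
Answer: 1828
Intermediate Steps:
c = 0 (c = 2 - 1*2 = 2 - 2 = 0)
M(y, I) = √(-1 + y)
R(b) = b² + 2*b (R(b) = (b² + (1 + 0)*b) + b = (b² + 1*b) + b = (b² + b) + b = (b + b²) + b = b² + 2*b)
S(o, P) = 4 (S(o, P) = -3*(2 - 3) + 1 = -3*(-1) + 1 = 3 + 1 = 4)
S(-9, M(-5, 2))*457 = 4*457 = 1828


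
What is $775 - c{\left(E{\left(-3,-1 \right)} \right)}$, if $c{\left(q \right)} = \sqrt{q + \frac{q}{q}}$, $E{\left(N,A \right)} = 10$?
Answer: $775 - \sqrt{11} \approx 771.68$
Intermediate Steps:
$c{\left(q \right)} = \sqrt{1 + q}$ ($c{\left(q \right)} = \sqrt{q + 1} = \sqrt{1 + q}$)
$775 - c{\left(E{\left(-3,-1 \right)} \right)} = 775 - \sqrt{1 + 10} = 775 - \sqrt{11}$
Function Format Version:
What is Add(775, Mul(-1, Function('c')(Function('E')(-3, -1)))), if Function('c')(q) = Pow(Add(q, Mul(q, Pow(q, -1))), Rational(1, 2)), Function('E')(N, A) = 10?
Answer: Add(775, Mul(-1, Pow(11, Rational(1, 2)))) ≈ 771.68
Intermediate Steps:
Function('c')(q) = Pow(Add(1, q), Rational(1, 2)) (Function('c')(q) = Pow(Add(q, 1), Rational(1, 2)) = Pow(Add(1, q), Rational(1, 2)))
Add(775, Mul(-1, Function('c')(Function('E')(-3, -1)))) = Add(775, Mul(-1, Pow(Add(1, 10), Rational(1, 2)))) = Add(775, Mul(-1, Pow(11, Rational(1, 2))))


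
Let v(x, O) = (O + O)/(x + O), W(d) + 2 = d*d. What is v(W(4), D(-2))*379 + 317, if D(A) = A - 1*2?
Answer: 69/5 ≈ 13.800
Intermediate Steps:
W(d) = -2 + d² (W(d) = -2 + d*d = -2 + d²)
D(A) = -2 + A (D(A) = A - 2 = -2 + A)
v(x, O) = 2*O/(O + x) (v(x, O) = (2*O)/(O + x) = 2*O/(O + x))
v(W(4), D(-2))*379 + 317 = (2*(-2 - 2)/((-2 - 2) + (-2 + 4²)))*379 + 317 = (2*(-4)/(-4 + (-2 + 16)))*379 + 317 = (2*(-4)/(-4 + 14))*379 + 317 = (2*(-4)/10)*379 + 317 = (2*(-4)*(⅒))*379 + 317 = -⅘*379 + 317 = -1516/5 + 317 = 69/5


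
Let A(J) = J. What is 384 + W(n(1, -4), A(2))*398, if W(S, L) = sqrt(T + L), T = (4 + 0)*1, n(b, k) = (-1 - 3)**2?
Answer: 384 + 398*sqrt(6) ≈ 1358.9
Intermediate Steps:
n(b, k) = 16 (n(b, k) = (-4)**2 = 16)
T = 4 (T = 4*1 = 4)
W(S, L) = sqrt(4 + L)
384 + W(n(1, -4), A(2))*398 = 384 + sqrt(4 + 2)*398 = 384 + sqrt(6)*398 = 384 + 398*sqrt(6)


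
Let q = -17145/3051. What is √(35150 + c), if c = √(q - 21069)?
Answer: √(448830350 + 226*I*√67275454)/113 ≈ 187.48 + 0.38716*I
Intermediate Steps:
q = -635/113 (q = -17145*1/3051 = -635/113 ≈ -5.6195)
c = 2*I*√67275454/113 (c = √(-635/113 - 21069) = √(-2381432/113) = 2*I*√67275454/113 ≈ 145.17*I)
√(35150 + c) = √(35150 + 2*I*√67275454/113)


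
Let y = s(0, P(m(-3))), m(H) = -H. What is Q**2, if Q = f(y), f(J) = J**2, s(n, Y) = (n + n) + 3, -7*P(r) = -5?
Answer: 81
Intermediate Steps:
P(r) = 5/7 (P(r) = -1/7*(-5) = 5/7)
s(n, Y) = 3 + 2*n (s(n, Y) = 2*n + 3 = 3 + 2*n)
y = 3 (y = 3 + 2*0 = 3 + 0 = 3)
Q = 9 (Q = 3**2 = 9)
Q**2 = 9**2 = 81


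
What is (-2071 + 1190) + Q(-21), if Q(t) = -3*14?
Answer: -923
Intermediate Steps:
Q(t) = -42
(-2071 + 1190) + Q(-21) = (-2071 + 1190) - 42 = -881 - 42 = -923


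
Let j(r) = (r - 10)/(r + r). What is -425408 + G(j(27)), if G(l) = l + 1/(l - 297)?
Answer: -368034655231/865134 ≈ -4.2541e+5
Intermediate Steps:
j(r) = (-10 + r)/(2*r) (j(r) = (-10 + r)/((2*r)) = (-10 + r)*(1/(2*r)) = (-10 + r)/(2*r))
G(l) = l + 1/(-297 + l)
-425408 + G(j(27)) = -425408 + (1 + ((½)*(-10 + 27)/27)² - 297*(-10 + 27)/(2*27))/(-297 + (½)*(-10 + 27)/27) = -425408 + (1 + ((½)*(1/27)*17)² - 297*17/(2*27))/(-297 + (½)*(1/27)*17) = -425408 + (1 + (17/54)² - 297*17/54)/(-297 + 17/54) = -425408 + (1 + 289/2916 - 187/2)/(-16021/54) = -425408 - 54/16021*(-269441/2916) = -425408 + 269441/865134 = -368034655231/865134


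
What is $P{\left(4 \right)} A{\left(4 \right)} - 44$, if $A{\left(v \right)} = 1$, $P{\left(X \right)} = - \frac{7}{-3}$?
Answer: $- \frac{125}{3} \approx -41.667$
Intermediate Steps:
$P{\left(X \right)} = \frac{7}{3}$ ($P{\left(X \right)} = \left(-7\right) \left(- \frac{1}{3}\right) = \frac{7}{3}$)
$P{\left(4 \right)} A{\left(4 \right)} - 44 = \frac{7}{3} \cdot 1 - 44 = \frac{7}{3} - 44 = - \frac{125}{3}$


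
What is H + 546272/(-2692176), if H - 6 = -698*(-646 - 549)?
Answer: 140349158134/168261 ≈ 8.3412e+5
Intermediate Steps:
H = 834116 (H = 6 - 698*(-646 - 549) = 6 - 698*(-1195) = 6 + 834110 = 834116)
H + 546272/(-2692176) = 834116 + 546272/(-2692176) = 834116 + 546272*(-1/2692176) = 834116 - 34142/168261 = 140349158134/168261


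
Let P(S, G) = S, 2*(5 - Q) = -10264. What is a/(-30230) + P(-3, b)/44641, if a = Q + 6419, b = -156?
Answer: -257981043/674748715 ≈ -0.38234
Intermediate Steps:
Q = 5137 (Q = 5 - ½*(-10264) = 5 + 5132 = 5137)
a = 11556 (a = 5137 + 6419 = 11556)
a/(-30230) + P(-3, b)/44641 = 11556/(-30230) - 3/44641 = 11556*(-1/30230) - 3*1/44641 = -5778/15115 - 3/44641 = -257981043/674748715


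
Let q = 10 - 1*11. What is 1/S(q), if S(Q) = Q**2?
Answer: 1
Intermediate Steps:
q = -1 (q = 10 - 11 = -1)
1/S(q) = 1/((-1)**2) = 1/1 = 1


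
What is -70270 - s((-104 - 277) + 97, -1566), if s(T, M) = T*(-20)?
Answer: -75950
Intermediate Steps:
s(T, M) = -20*T
-70270 - s((-104 - 277) + 97, -1566) = -70270 - (-20)*((-104 - 277) + 97) = -70270 - (-20)*(-381 + 97) = -70270 - (-20)*(-284) = -70270 - 1*5680 = -70270 - 5680 = -75950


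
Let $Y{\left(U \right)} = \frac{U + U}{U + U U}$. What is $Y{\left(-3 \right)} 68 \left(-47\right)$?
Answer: $3196$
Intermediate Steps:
$Y{\left(U \right)} = \frac{2 U}{U + U^{2}}$
$Y{\left(-3 \right)} 68 \left(-47\right) = \frac{2}{1 - 3} \cdot 68 \left(-47\right) = \frac{2}{-2} \cdot 68 \left(-47\right) = 2 \left(- \frac{1}{2}\right) 68 \left(-47\right) = \left(-1\right) 68 \left(-47\right) = \left(-68\right) \left(-47\right) = 3196$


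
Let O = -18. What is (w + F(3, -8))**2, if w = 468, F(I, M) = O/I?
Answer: 213444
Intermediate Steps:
F(I, M) = -18/I
(w + F(3, -8))**2 = (468 - 18/3)**2 = (468 - 18*1/3)**2 = (468 - 6)**2 = 462**2 = 213444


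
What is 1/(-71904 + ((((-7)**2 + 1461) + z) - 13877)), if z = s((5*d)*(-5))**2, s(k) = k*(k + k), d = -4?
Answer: 1/399915729 ≈ 2.5005e-9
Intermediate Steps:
s(k) = 2*k**2 (s(k) = k*(2*k) = 2*k**2)
z = 400000000 (z = (2*((5*(-4))*(-5))**2)**2 = (2*(-20*(-5))**2)**2 = (2*100**2)**2 = (2*10000)**2 = 20000**2 = 400000000)
1/(-71904 + ((((-7)**2 + 1461) + z) - 13877)) = 1/(-71904 + ((((-7)**2 + 1461) + 400000000) - 13877)) = 1/(-71904 + (((49 + 1461) + 400000000) - 13877)) = 1/(-71904 + ((1510 + 400000000) - 13877)) = 1/(-71904 + (400001510 - 13877)) = 1/(-71904 + 399987633) = 1/399915729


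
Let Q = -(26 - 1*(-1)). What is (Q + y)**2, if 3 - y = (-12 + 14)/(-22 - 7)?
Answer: 481636/841 ≈ 572.69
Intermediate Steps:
y = 89/29 (y = 3 - (-12 + 14)/(-22 - 7) = 3 - 2/(-29) = 3 - 2*(-1)/29 = 3 - 1*(-2/29) = 3 + 2/29 = 89/29 ≈ 3.0690)
Q = -27 (Q = -(26 + 1) = -1*27 = -27)
(Q + y)**2 = (-27 + 89/29)**2 = (-694/29)**2 = 481636/841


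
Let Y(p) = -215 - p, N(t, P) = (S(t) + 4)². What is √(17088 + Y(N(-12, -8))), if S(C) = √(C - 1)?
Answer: √(16870 - 8*I*√13) ≈ 129.88 - 0.111*I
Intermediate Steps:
S(C) = √(-1 + C)
N(t, P) = (4 + √(-1 + t))² (N(t, P) = (√(-1 + t) + 4)² = (4 + √(-1 + t))²)
√(17088 + Y(N(-12, -8))) = √(17088 + (-215 - (4 + √(-1 - 12))²)) = √(17088 + (-215 - (4 + √(-13))²)) = √(17088 + (-215 - (4 + I*√13)²)) = √(16873 - (4 + I*√13)²)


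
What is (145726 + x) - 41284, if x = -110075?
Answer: -5633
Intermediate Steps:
(145726 + x) - 41284 = (145726 - 110075) - 41284 = 35651 - 41284 = -5633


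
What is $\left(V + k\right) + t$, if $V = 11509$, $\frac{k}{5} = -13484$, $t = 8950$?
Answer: $-46961$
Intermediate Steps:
$k = -67420$ ($k = 5 \left(-13484\right) = -67420$)
$\left(V + k\right) + t = \left(11509 - 67420\right) + 8950 = -55911 + 8950 = -46961$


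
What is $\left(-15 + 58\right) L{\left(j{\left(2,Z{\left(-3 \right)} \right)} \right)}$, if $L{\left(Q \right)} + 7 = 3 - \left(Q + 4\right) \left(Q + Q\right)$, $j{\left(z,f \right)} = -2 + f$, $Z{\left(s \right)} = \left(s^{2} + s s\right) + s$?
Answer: $-19178$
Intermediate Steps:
$Z{\left(s \right)} = s + 2 s^{2}$ ($Z{\left(s \right)} = \left(s^{2} + s^{2}\right) + s = 2 s^{2} + s = s + 2 s^{2}$)
$L{\left(Q \right)} = -4 - 2 Q \left(4 + Q\right)$ ($L{\left(Q \right)} = -7 - \left(-3 + \left(Q + 4\right) \left(Q + Q\right)\right) = -7 - \left(-3 + \left(4 + Q\right) 2 Q\right) = -7 - \left(-3 + 2 Q \left(4 + Q\right)\right) = -4 - 2 Q \left(4 + Q\right)$)
$\left(-15 + 58\right) L{\left(j{\left(2,Z{\left(-3 \right)} \right)} \right)} = \left(-15 + 58\right) \left(-4 - 8 \left(-2 - 3 \left(1 + 2 \left(-3\right)\right)\right) - 2 \left(-2 - 3 \left(1 + 2 \left(-3\right)\right)\right)^{2}\right) = 43 \left(-4 - 8 \left(-2 - 3 \left(1 - 6\right)\right) - 2 \left(-2 - 3 \left(1 - 6\right)\right)^{2}\right) = 43 \left(-4 - 8 \left(-2 - -15\right) - 2 \left(-2 - -15\right)^{2}\right) = 43 \left(-4 - 8 \left(-2 + 15\right) - 2 \left(-2 + 15\right)^{2}\right) = 43 \left(-4 - 104 - 2 \cdot 13^{2}\right) = 43 \left(-4 - 104 - 338\right) = 43 \left(-446\right) = -19178$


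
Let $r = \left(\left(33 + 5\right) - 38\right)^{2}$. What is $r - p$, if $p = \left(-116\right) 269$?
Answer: $31204$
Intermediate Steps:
$p = -31204$
$r = 0$ ($r = \left(38 - 38\right)^{2} = 0^{2} = 0$)
$r - p = 0 - -31204 = 0 + 31204 = 31204$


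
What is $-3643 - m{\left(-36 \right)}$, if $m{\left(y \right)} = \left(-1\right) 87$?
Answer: $-3556$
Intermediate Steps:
$m{\left(y \right)} = -87$
$-3643 - m{\left(-36 \right)} = -3643 - -87 = -3643 + 87 = -3556$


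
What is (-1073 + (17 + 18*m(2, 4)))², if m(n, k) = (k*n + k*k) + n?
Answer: 345744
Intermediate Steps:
m(n, k) = n + k² + k*n (m(n, k) = (k*n + k²) + n = (k² + k*n) + n = n + k² + k*n)
(-1073 + (17 + 18*m(2, 4)))² = (-1073 + (17 + 18*(2 + 4² + 4*2)))² = (-1073 + (17 + 18*(2 + 16 + 8)))² = (-1073 + (17 + 18*26))² = (-1073 + (17 + 468))² = (-1073 + 485)² = (-588)² = 345744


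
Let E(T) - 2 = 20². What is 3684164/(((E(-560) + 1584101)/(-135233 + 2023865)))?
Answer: 224452581408/51113 ≈ 4.3913e+6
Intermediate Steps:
E(T) = 402 (E(T) = 2 + 20² = 2 + 400 = 402)
3684164/(((E(-560) + 1584101)/(-135233 + 2023865))) = 3684164/(((402 + 1584101)/(-135233 + 2023865))) = 3684164/((1584503/1888632)) = 3684164/((1584503*(1/1888632))) = 3684164/(1584503/1888632) = 3684164*(1888632/1584503) = 224452581408/51113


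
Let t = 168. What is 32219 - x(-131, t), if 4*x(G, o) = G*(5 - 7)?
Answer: 64307/2 ≈ 32154.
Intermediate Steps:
x(G, o) = -G/2 (x(G, o) = (G*(5 - 7))/4 = (G*(-2))/4 = (-2*G)/4 = -G/2)
32219 - x(-131, t) = 32219 - (-1)*(-131)/2 = 32219 - 1*131/2 = 32219 - 131/2 = 64307/2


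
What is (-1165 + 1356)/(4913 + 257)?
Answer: 191/5170 ≈ 0.036944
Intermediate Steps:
(-1165 + 1356)/(4913 + 257) = 191/5170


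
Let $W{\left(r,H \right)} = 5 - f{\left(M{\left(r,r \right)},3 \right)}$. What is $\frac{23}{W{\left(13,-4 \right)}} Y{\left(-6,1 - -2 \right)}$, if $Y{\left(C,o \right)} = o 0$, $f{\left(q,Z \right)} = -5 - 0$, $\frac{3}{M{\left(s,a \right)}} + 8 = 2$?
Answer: $0$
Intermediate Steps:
$M{\left(s,a \right)} = - \frac{1}{2}$ ($M{\left(s,a \right)} = \frac{3}{-8 + 2} = \frac{3}{-6} = 3 \left(- \frac{1}{6}\right) = - \frac{1}{2}$)
$f{\left(q,Z \right)} = -5$ ($f{\left(q,Z \right)} = -5 + 0 = -5$)
$W{\left(r,H \right)} = 10$ ($W{\left(r,H \right)} = 5 - -5 = 5 + 5 = 10$)
$Y{\left(C,o \right)} = 0$
$\frac{23}{W{\left(13,-4 \right)}} Y{\left(-6,1 - -2 \right)} = \frac{23}{10} \cdot 0 = 0$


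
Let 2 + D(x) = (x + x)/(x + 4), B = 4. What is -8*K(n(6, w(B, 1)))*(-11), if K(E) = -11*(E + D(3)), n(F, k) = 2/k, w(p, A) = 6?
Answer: 16456/21 ≈ 783.62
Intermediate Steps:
D(x) = -2 + 2*x/(4 + x) (D(x) = -2 + (x + x)/(x + 4) = -2 + (2*x)/(4 + x) = -2 + 2*x/(4 + x))
K(E) = 88/7 - 11*E (K(E) = -11*(E - 8/(4 + 3)) = -11*(E - 8/7) = -11*(-8/7 + E) = 88/7 - 11*E)
-8*K(n(6, w(B, 1)))*(-11) = -8*(88/7 - 22/6)*(-11) = -8*(88/7 - 11*⅓)*(-11) = -8*(88/7 - 11/3)*(-11) = -8*187/21*(-11) = -1496/21*(-11) = 16456/21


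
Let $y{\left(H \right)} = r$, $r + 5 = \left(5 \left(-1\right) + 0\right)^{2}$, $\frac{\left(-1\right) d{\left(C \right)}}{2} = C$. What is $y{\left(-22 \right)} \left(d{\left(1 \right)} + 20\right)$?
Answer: $360$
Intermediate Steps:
$d{\left(C \right)} = - 2 C$
$r = 20$ ($r = -5 + \left(5 \left(-1\right) + 0\right)^{2} = -5 + \left(-5 + 0\right)^{2} = -5 + \left(-5\right)^{2} = -5 + 25 = 20$)
$y{\left(H \right)} = 20$
$y{\left(-22 \right)} \left(d{\left(1 \right)} + 20\right) = 20 \left(\left(-2\right) 1 + 20\right) = 20 \left(-2 + 20\right) = 20 \cdot 18 = 360$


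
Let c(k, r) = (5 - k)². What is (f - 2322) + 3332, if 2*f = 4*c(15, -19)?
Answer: 1210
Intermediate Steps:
f = 200 (f = (4*(-5 + 15)²)/2 = (4*10²)/2 = (4*100)/2 = (½)*400 = 200)
(f - 2322) + 3332 = (200 - 2322) + 3332 = -2122 + 3332 = 1210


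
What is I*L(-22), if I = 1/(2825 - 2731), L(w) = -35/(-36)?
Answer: 35/3384 ≈ 0.010343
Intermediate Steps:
L(w) = 35/36 (L(w) = -35*(-1/36) = 35/36)
I = 1/94 ≈ 0.010638
I*L(-22) = (1/94)*(35/36) = 35/3384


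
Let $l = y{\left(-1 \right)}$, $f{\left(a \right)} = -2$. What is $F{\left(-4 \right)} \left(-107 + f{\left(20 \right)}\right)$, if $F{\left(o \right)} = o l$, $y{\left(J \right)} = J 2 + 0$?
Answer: $-872$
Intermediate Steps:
$y{\left(J \right)} = 2 J$ ($y{\left(J \right)} = 2 J + 0 = 2 J$)
$l = -2$ ($l = 2 \left(-1\right) = -2$)
$F{\left(o \right)} = - 2 o$ ($F{\left(o \right)} = o \left(-2\right) = - 2 o$)
$F{\left(-4 \right)} \left(-107 + f{\left(20 \right)}\right) = \left(-2\right) \left(-4\right) \left(-107 - 2\right) = 8 \left(-109\right) = -872$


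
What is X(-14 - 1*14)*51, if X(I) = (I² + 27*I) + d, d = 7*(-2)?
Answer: 714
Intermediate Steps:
d = -14
X(I) = -14 + I² + 27*I (X(I) = (I² + 27*I) - 14 = -14 + I² + 27*I)
X(-14 - 1*14)*51 = (-14 + (-14 - 1*14)² + 27*(-14 - 1*14))*51 = (-14 + (-14 - 14)² + 27*(-14 - 14))*51 = (-14 + (-28)² + 27*(-28))*51 = (-14 + 784 - 756)*51 = 14*51 = 714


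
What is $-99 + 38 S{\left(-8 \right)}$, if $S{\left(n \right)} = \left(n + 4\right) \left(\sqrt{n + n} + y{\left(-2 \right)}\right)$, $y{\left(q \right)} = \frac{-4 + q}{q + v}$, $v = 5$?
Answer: $205 - 608 i \approx 205.0 - 608.0 i$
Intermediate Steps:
$y{\left(q \right)} = \frac{-4 + q}{5 + q}$ ($y{\left(q \right)} = \frac{-4 + q}{q + 5} = \frac{-4 + q}{5 + q}$)
$S{\left(n \right)} = \left(-2 + \sqrt{2} \sqrt{n}\right) \left(4 + n\right)$ ($S{\left(n \right)} = \left(n + 4\right) \left(\sqrt{n + n} + \frac{-4 - 2}{5 - 2}\right) = \left(4 + n\right) \left(\sqrt{2 n} + \frac{1}{3} \left(-6\right)\right) = \left(4 + n\right) \left(\sqrt{2} \sqrt{n} + \frac{1}{3} \left(-6\right)\right) = \left(4 + n\right) \left(\sqrt{2} \sqrt{n} - 2\right) = \left(4 + n\right) \left(-2 + \sqrt{2} \sqrt{n}\right) = \left(-2 + \sqrt{2} \sqrt{n}\right) \left(4 + n\right)$)
$-99 + 38 S{\left(-8 \right)} = -99 + 38 \left(-8 - -16 + \sqrt{2} \left(-8\right)^{\frac{3}{2}} + 4 \sqrt{2} \sqrt{-8}\right) = -99 + 38 \left(-8 + 16 + \sqrt{2} \left(- 16 i \sqrt{2}\right) + 4 \sqrt{2} \cdot 2 i \sqrt{2}\right) = -99 + 38 \left(-8 + 16 - 32 i + 16 i\right) = -99 + 38 \left(8 - 16 i\right) = -99 + \left(304 - 608 i\right) = 205 - 608 i$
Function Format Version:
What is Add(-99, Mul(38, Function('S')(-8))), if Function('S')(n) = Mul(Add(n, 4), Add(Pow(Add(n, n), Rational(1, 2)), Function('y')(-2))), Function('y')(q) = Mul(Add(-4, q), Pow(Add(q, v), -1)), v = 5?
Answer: Add(205, Mul(-608, I)) ≈ Add(205.00, Mul(-608.00, I))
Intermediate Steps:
Function('y')(q) = Mul(Pow(Add(5, q), -1), Add(-4, q)) (Function('y')(q) = Mul(Add(-4, q), Pow(Add(q, 5), -1)) = Mul(Add(-4, q), Pow(Add(5, q), -1)) = Mul(Pow(Add(5, q), -1), Add(-4, q)))
Function('S')(n) = Mul(Add(-2, Mul(Pow(2, Rational(1, 2)), Pow(n, Rational(1, 2)))), Add(4, n)) (Function('S')(n) = Mul(Add(n, 4), Add(Pow(Add(n, n), Rational(1, 2)), Mul(Pow(Add(5, -2), -1), Add(-4, -2)))) = Mul(Add(4, n), Add(Pow(Mul(2, n), Rational(1, 2)), Mul(Pow(3, -1), -6))) = Mul(Add(4, n), Add(Mul(Pow(2, Rational(1, 2)), Pow(n, Rational(1, 2))), Mul(Rational(1, 3), -6))) = Mul(Add(4, n), Add(Mul(Pow(2, Rational(1, 2)), Pow(n, Rational(1, 2))), -2)) = Mul(Add(4, n), Add(-2, Mul(Pow(2, Rational(1, 2)), Pow(n, Rational(1, 2))))) = Mul(Add(-2, Mul(Pow(2, Rational(1, 2)), Pow(n, Rational(1, 2)))), Add(4, n)))
Add(-99, Mul(38, Function('S')(-8))) = Add(-99, Mul(38, Add(-8, Mul(-2, -8), Mul(Pow(2, Rational(1, 2)), Pow(-8, Rational(3, 2))), Mul(4, Pow(2, Rational(1, 2)), Pow(-8, Rational(1, 2)))))) = Add(-99, Mul(38, Add(-8, 16, Mul(Pow(2, Rational(1, 2)), Mul(-16, I, Pow(2, Rational(1, 2)))), Mul(4, Pow(2, Rational(1, 2)), Mul(2, I, Pow(2, Rational(1, 2))))))) = Add(-99, Mul(38, Add(-8, 16, Mul(-32, I), Mul(16, I)))) = Add(-99, Mul(38, Add(8, Mul(-16, I)))) = Add(-99, Add(304, Mul(-608, I))) = Add(205, Mul(-608, I))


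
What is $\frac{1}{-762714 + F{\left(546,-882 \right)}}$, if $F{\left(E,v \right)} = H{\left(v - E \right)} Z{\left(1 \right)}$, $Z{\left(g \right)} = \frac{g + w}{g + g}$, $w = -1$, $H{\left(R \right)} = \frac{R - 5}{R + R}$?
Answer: $- \frac{1}{762714} \approx -1.3111 \cdot 10^{-6}$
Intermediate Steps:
$H{\left(R \right)} = \frac{-5 + R}{2 R}$
$Z{\left(g \right)} = \frac{-1 + g}{2 g}$ ($Z{\left(g \right)} = \frac{g - 1}{g + g} = \frac{-1 + g}{2 g}$)
$F{\left(E,v \right)} = 0$ ($F{\left(E,v \right)} = \frac{-5 - \left(E - v\right)}{2 \left(v - E\right)} \frac{-1 + 1}{2 \cdot 1} = \frac{-5 + v - E}{2 \left(v - E\right)} \frac{1}{2} \cdot 1 \cdot 0 = \frac{-5 + v - E}{2 \left(v - E\right)} 0 = 0$)
$\frac{1}{-762714 + F{\left(546,-882 \right)}} = \frac{1}{-762714 + 0} = \frac{1}{-762714} = - \frac{1}{762714}$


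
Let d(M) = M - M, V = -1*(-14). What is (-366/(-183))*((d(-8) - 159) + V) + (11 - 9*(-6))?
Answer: -225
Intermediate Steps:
V = 14
d(M) = 0
(-366/(-183))*((d(-8) - 159) + V) + (11 - 9*(-6)) = (-366/(-183))*((0 - 159) + 14) + (11 - 9*(-6)) = (-366*(-1/183))*(-159 + 14) + (11 + 54) = 2*(-145) + 65 = -290 + 65 = -225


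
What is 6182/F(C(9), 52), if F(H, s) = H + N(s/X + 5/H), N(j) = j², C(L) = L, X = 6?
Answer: 250371/3809 ≈ 65.731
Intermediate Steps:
F(H, s) = H + (5/H + s/6)² (F(H, s) = H + (s/6 + 5/H)² = H + (5/H + s/6)²)
6182/F(C(9), 52) = 6182/(9 + (1/36)*(30 + 9*52)²/9²) = 6182/(9 + (1/36)*(1/81)*(30 + 468)²) = 6182/(9 + (1/36)*(1/81)*498²) = 6182/(9 + (1/36)*(1/81)*248004) = 6182/(9 + 6889/81) = 6182/(7618/81) = 6182*(81/7618) = 250371/3809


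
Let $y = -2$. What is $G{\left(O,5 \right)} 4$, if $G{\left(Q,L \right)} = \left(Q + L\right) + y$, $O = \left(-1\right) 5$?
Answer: $-8$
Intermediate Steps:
$O = -5$
$G{\left(Q,L \right)} = -2 + L + Q$ ($G{\left(Q,L \right)} = \left(Q + L\right) - 2 = \left(L + Q\right) - 2 = -2 + L + Q$)
$G{\left(O,5 \right)} 4 = \left(-2 + 5 - 5\right) 4 = \left(-2\right) 4 = -8$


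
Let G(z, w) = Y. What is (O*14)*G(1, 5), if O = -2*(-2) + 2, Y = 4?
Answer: 336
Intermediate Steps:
G(z, w) = 4
O = 6 (O = 4 + 2 = 6)
(O*14)*G(1, 5) = (6*14)*4 = 84*4 = 336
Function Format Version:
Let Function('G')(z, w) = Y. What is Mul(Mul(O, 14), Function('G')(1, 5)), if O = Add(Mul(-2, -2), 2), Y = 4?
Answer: 336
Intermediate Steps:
Function('G')(z, w) = 4
O = 6 (O = Add(4, 2) = 6)
Mul(Mul(O, 14), Function('G')(1, 5)) = Mul(Mul(6, 14), 4) = Mul(84, 4) = 336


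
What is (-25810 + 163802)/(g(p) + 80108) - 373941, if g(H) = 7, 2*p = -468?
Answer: -29958145223/80115 ≈ -3.7394e+5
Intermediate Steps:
p = -234 (p = (1/2)*(-468) = -234)
(-25810 + 163802)/(g(p) + 80108) - 373941 = (-25810 + 163802)/(7 + 80108) - 373941 = 137992/80115 - 373941 = -29958145223/80115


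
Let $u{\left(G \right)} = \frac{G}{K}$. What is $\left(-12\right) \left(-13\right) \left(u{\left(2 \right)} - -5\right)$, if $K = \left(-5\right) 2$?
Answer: $\frac{3744}{5} \approx 748.8$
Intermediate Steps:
$K = -10$
$u{\left(G \right)} = - \frac{G}{10}$ ($u{\left(G \right)} = \frac{G}{-10} = G \left(- \frac{1}{10}\right) = - \frac{G}{10}$)
$\left(-12\right) \left(-13\right) \left(u{\left(2 \right)} - -5\right) = \left(-12\right) \left(-13\right) \left(\left(- \frac{1}{10}\right) 2 - -5\right) = 156 \left(- \frac{1}{5} + 5\right) = 156 \cdot \frac{24}{5} = \frac{3744}{5}$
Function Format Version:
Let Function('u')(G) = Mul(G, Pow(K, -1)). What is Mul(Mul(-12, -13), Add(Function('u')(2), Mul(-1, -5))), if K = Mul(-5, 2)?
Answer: Rational(3744, 5) ≈ 748.80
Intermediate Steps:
K = -10
Function('u')(G) = Mul(Rational(-1, 10), G) (Function('u')(G) = Mul(G, Pow(-10, -1)) = Mul(G, Rational(-1, 10)) = Mul(Rational(-1, 10), G))
Mul(Mul(-12, -13), Add(Function('u')(2), Mul(-1, -5))) = Mul(Mul(-12, -13), Add(Mul(Rational(-1, 10), 2), Mul(-1, -5))) = Mul(156, Add(Rational(-1, 5), 5)) = Mul(156, Rational(24, 5)) = Rational(3744, 5)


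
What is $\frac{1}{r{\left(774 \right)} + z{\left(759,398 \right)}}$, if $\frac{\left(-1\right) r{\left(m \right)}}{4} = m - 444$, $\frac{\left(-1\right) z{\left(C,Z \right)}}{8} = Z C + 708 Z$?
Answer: $- \frac{1}{4672248} \approx -2.1403 \cdot 10^{-7}$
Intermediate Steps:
$z{\left(C,Z \right)} = - 5664 Z - 8 C Z$ ($z{\left(C,Z \right)} = - 8 \left(Z C + 708 Z\right) = - 8 \left(C Z + 708 Z\right) = - 8 \left(708 Z + C Z\right) = - 5664 Z - 8 C Z$)
$r{\left(m \right)} = 1776 - 4 m$ ($r{\left(m \right)} = - 4 \left(m - 444\right) = - 4 \left(-444 + m\right) = 1776 - 4 m$)
$\frac{1}{r{\left(774 \right)} + z{\left(759,398 \right)}} = \frac{1}{\left(1776 - 3096\right) - 3184 \left(708 + 759\right)} = \frac{1}{\left(1776 - 3096\right) - 3184 \cdot 1467} = \frac{1}{-1320 - 4670928} = \frac{1}{-4672248} = - \frac{1}{4672248}$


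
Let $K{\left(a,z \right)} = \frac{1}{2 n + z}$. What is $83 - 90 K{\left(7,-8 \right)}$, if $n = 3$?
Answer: $128$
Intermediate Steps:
$K{\left(a,z \right)} = \frac{1}{6 + z}$ ($K{\left(a,z \right)} = \frac{1}{2 \cdot 3 + z} = \frac{1}{6 + z}$)
$83 - 90 K{\left(7,-8 \right)} = 83 - \frac{90}{6 - 8} = 83 - \frac{90}{-2} = 83 - -45 = 83 + 45 = 128$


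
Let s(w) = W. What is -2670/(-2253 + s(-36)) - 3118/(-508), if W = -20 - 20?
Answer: 4252967/582422 ≈ 7.3022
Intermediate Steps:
W = -40
s(w) = -40
-2670/(-2253 + s(-36)) - 3118/(-508) = -2670/(-2253 - 40) - 3118/(-508) = -2670/(-2293) - 3118*(-1/508) = -2670*(-1/2293) + 1559/254 = 2670/2293 + 1559/254 = 4252967/582422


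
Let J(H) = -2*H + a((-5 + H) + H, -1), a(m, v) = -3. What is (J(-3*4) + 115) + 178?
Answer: 314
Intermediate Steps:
J(H) = -3 - 2*H (J(H) = -2*H - 3 = -3 - 2*H)
(J(-3*4) + 115) + 178 = ((-3 - (-6)*4) + 115) + 178 = ((-3 - 2*(-12)) + 115) + 178 = ((-3 + 24) + 115) + 178 = (21 + 115) + 178 = 136 + 178 = 314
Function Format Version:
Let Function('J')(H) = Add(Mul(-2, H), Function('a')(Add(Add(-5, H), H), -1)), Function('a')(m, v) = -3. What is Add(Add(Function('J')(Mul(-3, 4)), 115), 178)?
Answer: 314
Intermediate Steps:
Function('J')(H) = Add(-3, Mul(-2, H)) (Function('J')(H) = Add(Mul(-2, H), -3) = Add(-3, Mul(-2, H)))
Add(Add(Function('J')(Mul(-3, 4)), 115), 178) = Add(Add(Add(-3, Mul(-2, Mul(-3, 4))), 115), 178) = Add(Add(Add(-3, Mul(-2, -12)), 115), 178) = Add(Add(Add(-3, 24), 115), 178) = Add(Add(21, 115), 178) = Add(136, 178) = 314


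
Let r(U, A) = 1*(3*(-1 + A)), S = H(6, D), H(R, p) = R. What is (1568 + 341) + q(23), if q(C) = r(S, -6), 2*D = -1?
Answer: 1888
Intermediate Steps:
D = -1/2 (D = (1/2)*(-1) = -1/2 ≈ -0.50000)
S = 6
r(U, A) = -3 + 3*A (r(U, A) = 1*(-3 + 3*A) = -3 + 3*A)
q(C) = -21 (q(C) = -3 + 3*(-6) = -3 - 18 = -21)
(1568 + 341) + q(23) = (1568 + 341) - 21 = 1909 - 21 = 1888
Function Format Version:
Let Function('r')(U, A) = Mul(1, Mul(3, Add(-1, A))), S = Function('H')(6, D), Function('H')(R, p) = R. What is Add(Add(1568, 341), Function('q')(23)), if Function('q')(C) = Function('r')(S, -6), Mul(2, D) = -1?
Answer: 1888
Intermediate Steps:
D = Rational(-1, 2) (D = Mul(Rational(1, 2), -1) = Rational(-1, 2) ≈ -0.50000)
S = 6
Function('r')(U, A) = Add(-3, Mul(3, A)) (Function('r')(U, A) = Mul(1, Add(-3, Mul(3, A))) = Add(-3, Mul(3, A)))
Function('q')(C) = -21 (Function('q')(C) = Add(-3, Mul(3, -6)) = Add(-3, -18) = -21)
Add(Add(1568, 341), Function('q')(23)) = Add(Add(1568, 341), -21) = Add(1909, -21) = 1888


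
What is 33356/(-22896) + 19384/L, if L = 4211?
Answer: 75838487/24103764 ≈ 3.1463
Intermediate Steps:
33356/(-22896) + 19384/L = 33356/(-22896) + 19384/4211 = 33356*(-1/22896) + 19384*(1/4211) = -8339/5724 + 19384/4211 = 75838487/24103764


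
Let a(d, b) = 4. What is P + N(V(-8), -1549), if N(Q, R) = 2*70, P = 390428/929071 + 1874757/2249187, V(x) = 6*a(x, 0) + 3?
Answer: 98390515360521/696551471759 ≈ 141.25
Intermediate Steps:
V(x) = 27 (V(x) = 6*4 + 3 = 24 + 3 = 27)
P = 873309314261/696551471759 (P = 390428*(1/929071) + 1874757*(1/2249187) = 390428/929071 + 624919/749729 = 873309314261/696551471759 ≈ 1.2538)
N(Q, R) = 140
P + N(V(-8), -1549) = 873309314261/696551471759 + 140 = 98390515360521/696551471759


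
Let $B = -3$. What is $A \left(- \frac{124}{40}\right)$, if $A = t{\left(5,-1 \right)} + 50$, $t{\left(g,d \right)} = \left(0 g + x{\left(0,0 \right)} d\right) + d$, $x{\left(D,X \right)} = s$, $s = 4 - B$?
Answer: $- \frac{651}{5} \approx -130.2$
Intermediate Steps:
$s = 7$ ($s = 4 - -3 = 4 + 3 = 7$)
$x{\left(D,X \right)} = 7$
$t{\left(g,d \right)} = 8 d$ ($t{\left(g,d \right)} = \left(0 g + 7 d\right) + d = \left(0 + 7 d\right) + d = 7 d + d = 8 d$)
$A = 42$ ($A = 8 \left(-1\right) + 50 = -8 + 50 = 42$)
$A \left(- \frac{124}{40}\right) = 42 \left(- \frac{124}{40}\right) = 42 \left(\left(-124\right) \frac{1}{40}\right) = 42 \left(- \frac{31}{10}\right) = - \frac{651}{5}$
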